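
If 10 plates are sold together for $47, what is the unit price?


Total cost: $47
Number of items: 10
Unit price: $47 / 10 = $4.70

$4.70


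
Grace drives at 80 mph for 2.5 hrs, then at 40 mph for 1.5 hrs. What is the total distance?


Leg 1 distance:
80 x 2.5 = 200 miles
Leg 2 distance:
40 x 1.5 = 60 miles
Total distance:
200 + 60 = 260 miles

260 miles


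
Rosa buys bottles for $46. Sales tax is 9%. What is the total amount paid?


Calculate the tax:
9% of $46 = $4.14
Add tax to price:
$46 + $4.14 = $50.14

$50.14


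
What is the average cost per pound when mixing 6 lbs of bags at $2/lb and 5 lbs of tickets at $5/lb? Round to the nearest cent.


Cost of bags:
6 x $2 = $12
Cost of tickets:
5 x $5 = $25
Total cost: $12 + $25 = $37
Total weight: 11 lbs
Average: $37 / 11 = $3.3636... ≈ $3.36/lb

$3.36/lb


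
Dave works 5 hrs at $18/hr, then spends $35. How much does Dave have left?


Calculate earnings:
5 x $18 = $90
Subtract spending:
$90 - $35 = $55

$55


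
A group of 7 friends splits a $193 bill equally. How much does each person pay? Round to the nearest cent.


Total bill: $193
Number of people: 7
Each pays: $193 / 7 = $27.5714... ≈ $27.57

$27.57


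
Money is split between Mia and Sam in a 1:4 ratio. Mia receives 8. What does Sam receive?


Find the multiplier:
8 / 1 = 8
Apply to Sam's share:
4 x 8 = 32

32


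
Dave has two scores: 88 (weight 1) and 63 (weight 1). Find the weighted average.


Weighted sum:
1 x 88 + 1 x 63 = 151
Total weight:
1 + 1 = 2
Weighted average:
151 / 2 = 75.5

75.5


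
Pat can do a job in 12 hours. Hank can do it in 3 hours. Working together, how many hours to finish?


Pat's rate: 1/12 of the job per hour
Hank's rate: 1/3 of the job per hour
Combined rate: 1/12 + 1/3 = 5/12 per hour
Time = 1 / (5/12) = 12/5 = 2.4 hours

2.4 hours


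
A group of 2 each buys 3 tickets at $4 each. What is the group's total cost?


Cost per person:
3 x $4 = $12
Group total:
2 x $12 = $24

$24


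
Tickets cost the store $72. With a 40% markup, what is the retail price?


Calculate the markup amount:
40% of $72 = $28.80
Add to cost:
$72 + $28.80 = $100.80

$100.80


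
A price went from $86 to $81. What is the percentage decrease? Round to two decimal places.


Find the absolute change:
|81 - 86| = 5
Divide by original and multiply by 100:
5 / 86 x 100 = 5.8139...% ≈ 5.81%

5.81%


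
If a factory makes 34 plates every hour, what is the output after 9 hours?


Production rate: 34 plates per hour
Time: 9 hours
Total: 34 x 9 = 306 plates

306 plates


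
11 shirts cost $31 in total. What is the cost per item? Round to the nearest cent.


Total cost: $31
Number of items: 11
Unit price: $31 / 11 = $2.8181... ≈ $2.82

$2.82


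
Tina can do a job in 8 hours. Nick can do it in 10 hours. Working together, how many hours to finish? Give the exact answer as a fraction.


Tina's rate: 1/8 of the job per hour
Nick's rate: 1/10 of the job per hour
Combined rate: 1/8 + 1/10 = 9/40 per hour
Time = 1 / (9/40) = 40/9 hours (≈ 4.44 hours)

40/9 hours


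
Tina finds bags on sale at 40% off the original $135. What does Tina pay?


Calculate the discount amount:
40% of $135 = $54
Subtract from original:
$135 - $54 = $81

$81


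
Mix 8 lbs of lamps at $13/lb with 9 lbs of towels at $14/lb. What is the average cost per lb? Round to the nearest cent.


Cost of lamps:
8 x $13 = $104
Cost of towels:
9 x $14 = $126
Total cost: $104 + $126 = $230
Total weight: 17 lbs
Average: $230 / 17 = $13.5294... ≈ $13.53/lb

$13.53/lb


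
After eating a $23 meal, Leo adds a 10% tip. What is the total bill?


Calculate the tip:
10% of $23 = $2.30
Add tip to meal cost:
$23 + $2.30 = $25.30

$25.30


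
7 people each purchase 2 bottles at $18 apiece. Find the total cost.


Cost per person:
2 x $18 = $36
Group total:
7 x $36 = $252

$252


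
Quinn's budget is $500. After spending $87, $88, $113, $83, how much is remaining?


Add up expenses:
$87 + $88 + $113 + $83 = $371
Subtract from budget:
$500 - $371 = $129

$129


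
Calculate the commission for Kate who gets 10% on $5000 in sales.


Convert rate to decimal:
10% = 0.1
Multiply by sales:
$5000 x 0.1 = $500

$500


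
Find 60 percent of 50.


Convert percentage to decimal:
60% = 0.6
Multiply:
50 x 0.6 = 30

30


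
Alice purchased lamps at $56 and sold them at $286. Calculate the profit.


Selling price = $286
Cost price = $56
Profit = selling price - cost price:
Profit = $286 - $56 = $230

$230


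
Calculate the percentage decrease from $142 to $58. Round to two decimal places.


Find the absolute change:
|58 - 142| = 84
Divide by original and multiply by 100:
84 / 142 x 100 = 59.1549...% ≈ 59.15%

59.15%


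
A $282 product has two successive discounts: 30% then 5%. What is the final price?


First discount:
30% of $282 = $84.60
Price after first discount:
$282 - $84.60 = $197.40
Second discount:
5% of $197.40 = $9.87
Final price:
$197.40 - $9.87 = $187.53

$187.53


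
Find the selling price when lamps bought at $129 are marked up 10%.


Calculate the markup amount:
10% of $129 = $12.90
Add to cost:
$129 + $12.90 = $141.90

$141.90


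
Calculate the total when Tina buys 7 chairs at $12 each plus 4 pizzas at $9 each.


Cost of chairs:
7 x $12 = $84
Cost of pizzas:
4 x $9 = $36
Add both:
$84 + $36 = $120

$120


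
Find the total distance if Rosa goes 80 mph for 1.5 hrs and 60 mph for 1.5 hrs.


Leg 1 distance:
80 x 1.5 = 120 miles
Leg 2 distance:
60 x 1.5 = 90 miles
Total distance:
120 + 90 = 210 miles

210 miles


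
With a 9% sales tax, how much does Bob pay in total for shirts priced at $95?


Calculate the tax:
9% of $95 = $8.55
Add tax to price:
$95 + $8.55 = $103.55

$103.55


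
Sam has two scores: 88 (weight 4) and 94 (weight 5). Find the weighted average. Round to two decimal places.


Weighted sum:
4 x 88 + 5 x 94 = 822
Total weight:
4 + 5 = 9
Weighted average:
822 / 9 = 91.3333... ≈ 91.33

91.33


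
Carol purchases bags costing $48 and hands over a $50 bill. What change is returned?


Start with the amount paid:
$50
Subtract the price:
$50 - $48 = $2

$2


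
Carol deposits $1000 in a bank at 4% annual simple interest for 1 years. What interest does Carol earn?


Use the formula I = P x R x T / 100
P x R x T = 1000 x 4 x 1 = 4000
I = 4000 / 100 = $40

$40


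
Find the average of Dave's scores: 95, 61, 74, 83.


Add the scores:
95 + 61 + 74 + 83 = 313
Divide by the number of tests:
313 / 4 = 78.25

78.25


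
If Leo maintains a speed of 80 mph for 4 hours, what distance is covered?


Use the formula: distance = speed x time
Speed = 80 mph, Time = 4 hours
80 x 4 = 320 miles

320 miles


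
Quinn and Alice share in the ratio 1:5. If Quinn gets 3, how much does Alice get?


Find the multiplier:
3 / 1 = 3
Apply to Alice's share:
5 x 3 = 15

15


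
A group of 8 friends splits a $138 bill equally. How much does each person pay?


Total bill: $138
Number of people: 8
Each pays: $138 / 8 = $17.25

$17.25


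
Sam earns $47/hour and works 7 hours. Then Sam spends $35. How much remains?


Calculate earnings:
7 x $47 = $329
Subtract spending:
$329 - $35 = $294

$294


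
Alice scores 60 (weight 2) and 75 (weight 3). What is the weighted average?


Weighted sum:
2 x 60 + 3 x 75 = 345
Total weight:
2 + 3 = 5
Weighted average:
345 / 5 = 69

69


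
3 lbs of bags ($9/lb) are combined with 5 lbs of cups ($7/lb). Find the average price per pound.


Cost of bags:
3 x $9 = $27
Cost of cups:
5 x $7 = $35
Total cost: $27 + $35 = $62
Total weight: 8 lbs
Average: $62 / 8 = $7.75/lb

$7.75/lb


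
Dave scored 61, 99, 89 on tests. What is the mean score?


Add the scores:
61 + 99 + 89 = 249
Divide by the number of tests:
249 / 3 = 83

83


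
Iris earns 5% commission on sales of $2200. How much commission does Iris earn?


Convert rate to decimal:
5% = 0.05
Multiply by sales:
$2200 x 0.05 = $110

$110


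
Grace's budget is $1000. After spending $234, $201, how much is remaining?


Add up expenses:
$234 + $201 = $435
Subtract from budget:
$1000 - $435 = $565

$565


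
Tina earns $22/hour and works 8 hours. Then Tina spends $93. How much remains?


Calculate earnings:
8 x $22 = $176
Subtract spending:
$176 - $93 = $83

$83


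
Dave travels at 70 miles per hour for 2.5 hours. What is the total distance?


Use the formula: distance = speed x time
Speed = 70 mph, Time = 2.5 hours
70 x 2.5 = 175 miles

175 miles


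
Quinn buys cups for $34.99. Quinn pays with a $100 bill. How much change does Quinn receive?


Start with the amount paid:
$100
Subtract the price:
$100 - $34.99 = $65.01

$65.01


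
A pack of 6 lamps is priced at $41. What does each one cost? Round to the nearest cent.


Total cost: $41
Number of items: 6
Unit price: $41 / 6 = $6.8333... ≈ $6.83

$6.83


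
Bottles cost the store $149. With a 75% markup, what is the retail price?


Calculate the markup amount:
75% of $149 = $111.75
Add to cost:
$149 + $111.75 = $260.75

$260.75


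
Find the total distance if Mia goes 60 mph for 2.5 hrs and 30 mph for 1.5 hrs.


Leg 1 distance:
60 x 2.5 = 150 miles
Leg 2 distance:
30 x 1.5 = 45 miles
Total distance:
150 + 45 = 195 miles

195 miles


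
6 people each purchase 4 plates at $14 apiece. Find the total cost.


Cost per person:
4 x $14 = $56
Group total:
6 x $56 = $336

$336


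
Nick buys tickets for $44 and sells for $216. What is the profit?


Selling price = $216
Cost price = $44
Profit = selling price - cost price:
Profit = $216 - $44 = $172

$172


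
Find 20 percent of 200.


Convert percentage to decimal:
20% = 0.2
Multiply:
200 x 0.2 = 40

40


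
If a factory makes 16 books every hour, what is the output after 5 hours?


Production rate: 16 books per hour
Time: 5 hours
Total: 16 x 5 = 80 books

80 books


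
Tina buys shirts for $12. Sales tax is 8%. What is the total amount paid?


Calculate the tax:
8% of $12 = $0.96
Add tax to price:
$12 + $0.96 = $12.96

$12.96


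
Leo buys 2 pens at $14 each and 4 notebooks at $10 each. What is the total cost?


Cost of pens:
2 x $14 = $28
Cost of notebooks:
4 x $10 = $40
Add both:
$28 + $40 = $68

$68


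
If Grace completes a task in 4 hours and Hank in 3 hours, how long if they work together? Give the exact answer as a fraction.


Grace's rate: 1/4 of the job per hour
Hank's rate: 1/3 of the job per hour
Combined rate: 1/4 + 1/3 = 7/12 per hour
Time = 1 / (7/12) = 12/7 hours (≈ 1.71 hours)

12/7 hours


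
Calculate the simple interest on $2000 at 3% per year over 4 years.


Use the formula I = P x R x T / 100
P x R x T = 2000 x 3 x 4 = 24000
I = 24000 / 100 = $240

$240


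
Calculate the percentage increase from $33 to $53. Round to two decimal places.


Find the absolute change:
|53 - 33| = 20
Divide by original and multiply by 100:
20 / 33 x 100 = 60.6060...% ≈ 60.61%

60.61%


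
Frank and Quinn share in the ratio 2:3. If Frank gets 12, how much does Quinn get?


Find the multiplier:
12 / 2 = 6
Apply to Quinn's share:
3 x 6 = 18

18


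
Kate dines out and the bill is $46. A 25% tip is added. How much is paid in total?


Calculate the tip:
25% of $46 = $11.50
Add tip to meal cost:
$46 + $11.50 = $57.50

$57.50


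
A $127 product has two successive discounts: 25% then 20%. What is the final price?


First discount:
25% of $127 = $31.75
Price after first discount:
$127 - $31.75 = $95.25
Second discount:
20% of $95.25 = $19.05
Final price:
$95.25 - $19.05 = $76.20

$76.20


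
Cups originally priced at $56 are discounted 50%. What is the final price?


Calculate the discount amount:
50% of $56 = $28
Subtract from original:
$56 - $28 = $28

$28


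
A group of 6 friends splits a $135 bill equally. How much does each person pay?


Total bill: $135
Number of people: 6
Each pays: $135 / 6 = $22.50

$22.50


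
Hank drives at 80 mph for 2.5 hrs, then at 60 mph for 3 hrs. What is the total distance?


Leg 1 distance:
80 x 2.5 = 200 miles
Leg 2 distance:
60 x 3 = 180 miles
Total distance:
200 + 180 = 380 miles

380 miles


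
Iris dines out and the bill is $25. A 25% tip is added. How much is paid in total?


Calculate the tip:
25% of $25 = $6.25
Add tip to meal cost:
$25 + $6.25 = $31.25

$31.25


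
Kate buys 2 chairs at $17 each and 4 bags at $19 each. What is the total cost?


Cost of chairs:
2 x $17 = $34
Cost of bags:
4 x $19 = $76
Add both:
$34 + $76 = $110

$110


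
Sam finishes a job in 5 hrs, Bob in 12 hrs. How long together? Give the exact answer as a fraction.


Sam's rate: 1/5 of the job per hour
Bob's rate: 1/12 of the job per hour
Combined rate: 1/5 + 1/12 = 17/60 per hour
Time = 1 / (17/60) = 60/17 hours (≈ 3.53 hours)

60/17 hours


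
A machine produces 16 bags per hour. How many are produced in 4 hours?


Production rate: 16 bags per hour
Time: 4 hours
Total: 16 x 4 = 64 bags

64 bags


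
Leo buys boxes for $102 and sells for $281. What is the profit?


Selling price = $281
Cost price = $102
Profit = selling price - cost price:
Profit = $281 - $102 = $179

$179


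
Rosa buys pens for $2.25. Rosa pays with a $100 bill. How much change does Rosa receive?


Start with the amount paid:
$100
Subtract the price:
$100 - $2.25 = $97.75

$97.75


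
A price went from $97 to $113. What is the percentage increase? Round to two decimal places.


Find the absolute change:
|113 - 97| = 16
Divide by original and multiply by 100:
16 / 97 x 100 = 16.4948...% ≈ 16.49%

16.49%


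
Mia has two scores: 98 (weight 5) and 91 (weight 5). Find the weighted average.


Weighted sum:
5 x 98 + 5 x 91 = 945
Total weight:
5 + 5 = 10
Weighted average:
945 / 10 = 94.5

94.5


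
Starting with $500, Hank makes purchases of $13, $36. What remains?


Add up expenses:
$13 + $36 = $49
Subtract from budget:
$500 - $49 = $451

$451


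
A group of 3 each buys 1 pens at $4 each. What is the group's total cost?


Cost per person:
1 x $4 = $4
Group total:
3 x $4 = $12

$12


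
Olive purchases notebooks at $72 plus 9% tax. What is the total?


Calculate the tax:
9% of $72 = $6.48
Add tax to price:
$72 + $6.48 = $78.48

$78.48


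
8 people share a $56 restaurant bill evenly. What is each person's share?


Total bill: $56
Number of people: 8
Each pays: $56 / 8 = $7

$7


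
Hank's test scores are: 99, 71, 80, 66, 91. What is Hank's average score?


Add the scores:
99 + 71 + 80 + 66 + 91 = 407
Divide by the number of tests:
407 / 5 = 81.4

81.4


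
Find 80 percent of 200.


Convert percentage to decimal:
80% = 0.8
Multiply:
200 x 0.8 = 160

160


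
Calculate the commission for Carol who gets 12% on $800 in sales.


Convert rate to decimal:
12% = 0.12
Multiply by sales:
$800 x 0.12 = $96

$96


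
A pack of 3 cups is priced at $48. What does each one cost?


Total cost: $48
Number of items: 3
Unit price: $48 / 3 = $16

$16


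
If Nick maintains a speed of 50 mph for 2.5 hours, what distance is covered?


Use the formula: distance = speed x time
Speed = 50 mph, Time = 2.5 hours
50 x 2.5 = 125 miles

125 miles


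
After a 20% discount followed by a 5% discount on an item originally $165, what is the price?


First discount:
20% of $165 = $33
Price after first discount:
$165 - $33 = $132
Second discount:
5% of $132 = $6.60
Final price:
$132 - $6.60 = $125.40

$125.40


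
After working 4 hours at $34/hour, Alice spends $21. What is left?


Calculate earnings:
4 x $34 = $136
Subtract spending:
$136 - $21 = $115

$115


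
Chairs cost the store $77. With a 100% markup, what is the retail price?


Calculate the markup amount:
100% of $77 = $77
Add to cost:
$77 + $77 = $154

$154


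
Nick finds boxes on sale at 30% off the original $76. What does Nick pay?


Calculate the discount amount:
30% of $76 = $22.80
Subtract from original:
$76 - $22.80 = $53.20

$53.20


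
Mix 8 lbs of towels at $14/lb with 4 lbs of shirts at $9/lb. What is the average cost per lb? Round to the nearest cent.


Cost of towels:
8 x $14 = $112
Cost of shirts:
4 x $9 = $36
Total cost: $112 + $36 = $148
Total weight: 12 lbs
Average: $148 / 12 = $12.3333... ≈ $12.33/lb

$12.33/lb


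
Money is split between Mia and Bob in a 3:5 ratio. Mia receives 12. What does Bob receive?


Find the multiplier:
12 / 3 = 4
Apply to Bob's share:
5 x 4 = 20

20


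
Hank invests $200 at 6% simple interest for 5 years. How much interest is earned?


Use the formula I = P x R x T / 100
P x R x T = 200 x 6 x 5 = 6000
I = 6000 / 100 = $60

$60


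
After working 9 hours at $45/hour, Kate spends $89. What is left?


Calculate earnings:
9 x $45 = $405
Subtract spending:
$405 - $89 = $316

$316


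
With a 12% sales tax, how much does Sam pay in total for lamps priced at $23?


Calculate the tax:
12% of $23 = $2.76
Add tax to price:
$23 + $2.76 = $25.76

$25.76


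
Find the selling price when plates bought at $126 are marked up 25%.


Calculate the markup amount:
25% of $126 = $31.50
Add to cost:
$126 + $31.50 = $157.50

$157.50


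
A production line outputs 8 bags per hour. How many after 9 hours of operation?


Production rate: 8 bags per hour
Time: 9 hours
Total: 8 x 9 = 72 bags

72 bags


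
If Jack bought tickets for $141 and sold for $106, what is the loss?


Selling price = $106
Cost price = $141
Loss = cost price - selling price:
Loss = $141 - $106 = $35

$35


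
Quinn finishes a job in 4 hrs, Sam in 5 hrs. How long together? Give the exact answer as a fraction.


Quinn's rate: 1/4 of the job per hour
Sam's rate: 1/5 of the job per hour
Combined rate: 1/4 + 1/5 = 9/20 per hour
Time = 1 / (9/20) = 20/9 hours (≈ 2.22 hours)

20/9 hours


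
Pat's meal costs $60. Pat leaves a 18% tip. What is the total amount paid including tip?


Calculate the tip:
18% of $60 = $10.80
Add tip to meal cost:
$60 + $10.80 = $70.80

$70.80


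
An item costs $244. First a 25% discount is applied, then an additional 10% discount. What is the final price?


First discount:
25% of $244 = $61
Price after first discount:
$244 - $61 = $183
Second discount:
10% of $183 = $18.30
Final price:
$183 - $18.30 = $164.70

$164.70


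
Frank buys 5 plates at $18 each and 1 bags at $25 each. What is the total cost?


Cost of plates:
5 x $18 = $90
Cost of bags:
1 x $25 = $25
Add both:
$90 + $25 = $115

$115


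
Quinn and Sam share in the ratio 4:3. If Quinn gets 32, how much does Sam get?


Find the multiplier:
32 / 4 = 8
Apply to Sam's share:
3 x 8 = 24

24


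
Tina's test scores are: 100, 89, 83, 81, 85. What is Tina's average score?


Add the scores:
100 + 89 + 83 + 81 + 85 = 438
Divide by the number of tests:
438 / 5 = 87.6

87.6


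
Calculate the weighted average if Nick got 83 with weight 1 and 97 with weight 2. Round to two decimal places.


Weighted sum:
1 x 83 + 2 x 97 = 277
Total weight:
1 + 2 = 3
Weighted average:
277 / 3 = 92.3333... ≈ 92.33

92.33


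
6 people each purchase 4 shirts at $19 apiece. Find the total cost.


Cost per person:
4 x $19 = $76
Group total:
6 x $76 = $456

$456


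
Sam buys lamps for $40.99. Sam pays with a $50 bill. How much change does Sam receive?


Start with the amount paid:
$50
Subtract the price:
$50 - $40.99 = $9.01

$9.01


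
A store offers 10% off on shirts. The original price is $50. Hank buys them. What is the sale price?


Calculate the discount amount:
10% of $50 = $5
Subtract from original:
$50 - $5 = $45

$45


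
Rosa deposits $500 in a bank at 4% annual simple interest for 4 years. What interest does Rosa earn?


Use the formula I = P x R x T / 100
P x R x T = 500 x 4 x 4 = 8000
I = 8000 / 100 = $80

$80


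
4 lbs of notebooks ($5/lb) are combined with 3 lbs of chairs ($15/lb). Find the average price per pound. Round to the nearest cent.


Cost of notebooks:
4 x $5 = $20
Cost of chairs:
3 x $15 = $45
Total cost: $20 + $45 = $65
Total weight: 7 lbs
Average: $65 / 7 = $9.2857... ≈ $9.29/lb

$9.29/lb


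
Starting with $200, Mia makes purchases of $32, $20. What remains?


Add up expenses:
$32 + $20 = $52
Subtract from budget:
$200 - $52 = $148

$148


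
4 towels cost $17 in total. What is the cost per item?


Total cost: $17
Number of items: 4
Unit price: $17 / 4 = $4.25

$4.25


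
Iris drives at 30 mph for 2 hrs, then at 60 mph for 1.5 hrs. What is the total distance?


Leg 1 distance:
30 x 2 = 60 miles
Leg 2 distance:
60 x 1.5 = 90 miles
Total distance:
60 + 90 = 150 miles

150 miles


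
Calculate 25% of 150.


Convert percentage to decimal:
25% = 0.25
Multiply:
150 x 0.25 = 37.5

37.5


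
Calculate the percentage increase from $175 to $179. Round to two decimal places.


Find the absolute change:
|179 - 175| = 4
Divide by original and multiply by 100:
4 / 175 x 100 = 2.2857...% ≈ 2.29%

2.29%


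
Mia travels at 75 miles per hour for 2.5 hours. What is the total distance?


Use the formula: distance = speed x time
Speed = 75 mph, Time = 2.5 hours
75 x 2.5 = 187.5 miles

187.5 miles


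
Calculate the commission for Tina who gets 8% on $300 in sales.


Convert rate to decimal:
8% = 0.08
Multiply by sales:
$300 x 0.08 = $24

$24


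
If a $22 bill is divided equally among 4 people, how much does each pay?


Total bill: $22
Number of people: 4
Each pays: $22 / 4 = $5.50

$5.50


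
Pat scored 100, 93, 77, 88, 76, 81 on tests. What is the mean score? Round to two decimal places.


Add the scores:
100 + 93 + 77 + 88 + 76 + 81 = 515
Divide by the number of tests:
515 / 6 = 85.8333... ≈ 85.83

85.83


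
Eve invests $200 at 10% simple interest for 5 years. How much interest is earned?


Use the formula I = P x R x T / 100
P x R x T = 200 x 10 x 5 = 10000
I = 10000 / 100 = $100

$100


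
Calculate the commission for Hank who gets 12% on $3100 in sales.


Convert rate to decimal:
12% = 0.12
Multiply by sales:
$3100 x 0.12 = $372

$372


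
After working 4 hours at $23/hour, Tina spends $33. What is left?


Calculate earnings:
4 x $23 = $92
Subtract spending:
$92 - $33 = $59

$59


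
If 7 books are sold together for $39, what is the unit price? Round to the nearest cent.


Total cost: $39
Number of items: 7
Unit price: $39 / 7 = $5.5714... ≈ $5.57

$5.57


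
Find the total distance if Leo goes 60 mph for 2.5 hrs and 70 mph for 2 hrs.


Leg 1 distance:
60 x 2.5 = 150 miles
Leg 2 distance:
70 x 2 = 140 miles
Total distance:
150 + 140 = 290 miles

290 miles


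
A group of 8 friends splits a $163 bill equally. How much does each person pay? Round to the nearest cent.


Total bill: $163
Number of people: 8
Each pays: $163 / 8 = $20.375 ≈ $20.38

$20.38


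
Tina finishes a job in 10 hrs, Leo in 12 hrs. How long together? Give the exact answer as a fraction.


Tina's rate: 1/10 of the job per hour
Leo's rate: 1/12 of the job per hour
Combined rate: 1/10 + 1/12 = 11/60 per hour
Time = 1 / (11/60) = 60/11 hours (≈ 5.45 hours)

60/11 hours


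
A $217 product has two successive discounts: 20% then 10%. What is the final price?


First discount:
20% of $217 = $43.40
Price after first discount:
$217 - $43.40 = $173.60
Second discount:
10% of $173.60 = $17.36
Final price:
$173.60 - $17.36 = $156.24

$156.24


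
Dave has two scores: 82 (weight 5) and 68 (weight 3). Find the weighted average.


Weighted sum:
5 x 82 + 3 x 68 = 614
Total weight:
5 + 3 = 8
Weighted average:
614 / 8 = 76.75

76.75


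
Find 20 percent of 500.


Convert percentage to decimal:
20% = 0.2
Multiply:
500 x 0.2 = 100

100


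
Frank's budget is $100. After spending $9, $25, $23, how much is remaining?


Add up expenses:
$9 + $25 + $23 = $57
Subtract from budget:
$100 - $57 = $43

$43


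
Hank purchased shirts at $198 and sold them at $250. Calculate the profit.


Selling price = $250
Cost price = $198
Profit = selling price - cost price:
Profit = $250 - $198 = $52

$52


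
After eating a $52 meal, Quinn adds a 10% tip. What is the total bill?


Calculate the tip:
10% of $52 = $5.20
Add tip to meal cost:
$52 + $5.20 = $57.20

$57.20


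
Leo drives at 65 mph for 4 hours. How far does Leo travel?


Use the formula: distance = speed x time
Speed = 65 mph, Time = 4 hours
65 x 4 = 260 miles

260 miles


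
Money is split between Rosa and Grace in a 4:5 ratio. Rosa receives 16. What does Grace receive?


Find the multiplier:
16 / 4 = 4
Apply to Grace's share:
5 x 4 = 20

20


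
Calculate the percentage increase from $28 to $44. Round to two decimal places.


Find the absolute change:
|44 - 28| = 16
Divide by original and multiply by 100:
16 / 28 x 100 = 57.1428...% ≈ 57.14%

57.14%


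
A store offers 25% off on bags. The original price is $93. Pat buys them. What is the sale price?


Calculate the discount amount:
25% of $93 = $23.25
Subtract from original:
$93 - $23.25 = $69.75

$69.75


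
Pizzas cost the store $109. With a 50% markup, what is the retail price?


Calculate the markup amount:
50% of $109 = $54.50
Add to cost:
$109 + $54.50 = $163.50

$163.50


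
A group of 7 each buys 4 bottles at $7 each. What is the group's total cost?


Cost per person:
4 x $7 = $28
Group total:
7 x $28 = $196

$196


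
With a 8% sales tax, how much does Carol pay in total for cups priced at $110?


Calculate the tax:
8% of $110 = $8.80
Add tax to price:
$110 + $8.80 = $118.80

$118.80


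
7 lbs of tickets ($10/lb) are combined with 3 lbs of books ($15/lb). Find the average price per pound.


Cost of tickets:
7 x $10 = $70
Cost of books:
3 x $15 = $45
Total cost: $70 + $45 = $115
Total weight: 10 lbs
Average: $115 / 10 = $11.50/lb

$11.50/lb


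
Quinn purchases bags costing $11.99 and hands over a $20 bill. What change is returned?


Start with the amount paid:
$20
Subtract the price:
$20 - $11.99 = $8.01

$8.01


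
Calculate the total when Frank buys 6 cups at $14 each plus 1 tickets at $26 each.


Cost of cups:
6 x $14 = $84
Cost of tickets:
1 x $26 = $26
Add both:
$84 + $26 = $110

$110


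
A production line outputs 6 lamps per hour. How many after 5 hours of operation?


Production rate: 6 lamps per hour
Time: 5 hours
Total: 6 x 5 = 30 lamps

30 lamps


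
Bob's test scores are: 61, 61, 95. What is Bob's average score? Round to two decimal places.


Add the scores:
61 + 61 + 95 = 217
Divide by the number of tests:
217 / 3 = 72.3333... ≈ 72.33

72.33


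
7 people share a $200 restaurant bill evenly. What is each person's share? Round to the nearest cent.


Total bill: $200
Number of people: 7
Each pays: $200 / 7 = $28.5714... ≈ $28.57

$28.57


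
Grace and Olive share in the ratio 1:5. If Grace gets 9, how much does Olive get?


Find the multiplier:
9 / 1 = 9
Apply to Olive's share:
5 x 9 = 45

45


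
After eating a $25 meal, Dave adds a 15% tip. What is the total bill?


Calculate the tip:
15% of $25 = $3.75
Add tip to meal cost:
$25 + $3.75 = $28.75

$28.75


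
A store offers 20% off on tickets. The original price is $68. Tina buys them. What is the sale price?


Calculate the discount amount:
20% of $68 = $13.60
Subtract from original:
$68 - $13.60 = $54.40

$54.40


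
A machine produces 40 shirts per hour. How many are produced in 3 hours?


Production rate: 40 shirts per hour
Time: 3 hours
Total: 40 x 3 = 120 shirts

120 shirts


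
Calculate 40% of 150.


Convert percentage to decimal:
40% = 0.4
Multiply:
150 x 0.4 = 60

60


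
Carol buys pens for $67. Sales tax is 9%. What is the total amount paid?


Calculate the tax:
9% of $67 = $6.03
Add tax to price:
$67 + $6.03 = $73.03

$73.03


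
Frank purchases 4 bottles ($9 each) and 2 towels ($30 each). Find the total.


Cost of bottles:
4 x $9 = $36
Cost of towels:
2 x $30 = $60
Add both:
$36 + $60 = $96

$96


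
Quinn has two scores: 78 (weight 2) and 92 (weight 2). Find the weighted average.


Weighted sum:
2 x 78 + 2 x 92 = 340
Total weight:
2 + 2 = 4
Weighted average:
340 / 4 = 85

85


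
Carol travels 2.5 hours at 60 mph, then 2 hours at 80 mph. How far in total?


Leg 1 distance:
60 x 2.5 = 150 miles
Leg 2 distance:
80 x 2 = 160 miles
Total distance:
150 + 160 = 310 miles

310 miles


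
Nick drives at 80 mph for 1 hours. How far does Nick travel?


Use the formula: distance = speed x time
Speed = 80 mph, Time = 1 hours
80 x 1 = 80 miles

80 miles


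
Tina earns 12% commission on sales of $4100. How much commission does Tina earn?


Convert rate to decimal:
12% = 0.12
Multiply by sales:
$4100 x 0.12 = $492

$492


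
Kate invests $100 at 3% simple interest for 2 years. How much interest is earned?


Use the formula I = P x R x T / 100
P x R x T = 100 x 3 x 2 = 600
I = 600 / 100 = $6

$6


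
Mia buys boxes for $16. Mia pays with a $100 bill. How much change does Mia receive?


Start with the amount paid:
$100
Subtract the price:
$100 - $16 = $84

$84


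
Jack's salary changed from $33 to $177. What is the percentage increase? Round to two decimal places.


Find the absolute change:
|177 - 33| = 144
Divide by original and multiply by 100:
144 / 33 x 100 = 436.3636...% ≈ 436.36%

436.36%


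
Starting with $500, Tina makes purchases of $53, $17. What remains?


Add up expenses:
$53 + $17 = $70
Subtract from budget:
$500 - $70 = $430

$430


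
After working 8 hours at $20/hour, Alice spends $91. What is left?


Calculate earnings:
8 x $20 = $160
Subtract spending:
$160 - $91 = $69

$69


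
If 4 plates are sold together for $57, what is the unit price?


Total cost: $57
Number of items: 4
Unit price: $57 / 4 = $14.25

$14.25


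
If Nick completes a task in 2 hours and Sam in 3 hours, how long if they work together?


Nick's rate: 1/2 of the job per hour
Sam's rate: 1/3 of the job per hour
Combined rate: 1/2 + 1/3 = 5/6 per hour
Time = 1 / (5/6) = 6/5 = 1.2 hours

1.2 hours


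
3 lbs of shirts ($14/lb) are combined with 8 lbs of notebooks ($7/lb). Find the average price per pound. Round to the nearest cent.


Cost of shirts:
3 x $14 = $42
Cost of notebooks:
8 x $7 = $56
Total cost: $42 + $56 = $98
Total weight: 11 lbs
Average: $98 / 11 = $8.9090... ≈ $8.91/lb

$8.91/lb


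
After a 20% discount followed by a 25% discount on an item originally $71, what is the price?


First discount:
20% of $71 = $14.20
Price after first discount:
$71 - $14.20 = $56.80
Second discount:
25% of $56.80 = $14.20
Final price:
$56.80 - $14.20 = $42.60

$42.60


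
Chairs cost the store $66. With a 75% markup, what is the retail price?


Calculate the markup amount:
75% of $66 = $49.50
Add to cost:
$66 + $49.50 = $115.50

$115.50


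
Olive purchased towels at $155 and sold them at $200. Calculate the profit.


Selling price = $200
Cost price = $155
Profit = selling price - cost price:
Profit = $200 - $155 = $45

$45


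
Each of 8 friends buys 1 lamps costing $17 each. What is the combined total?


Cost per person:
1 x $17 = $17
Group total:
8 x $17 = $136

$136


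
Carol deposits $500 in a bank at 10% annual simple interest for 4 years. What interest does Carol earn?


Use the formula I = P x R x T / 100
P x R x T = 500 x 10 x 4 = 20000
I = 20000 / 100 = $200

$200


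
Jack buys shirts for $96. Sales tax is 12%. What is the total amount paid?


Calculate the tax:
12% of $96 = $11.52
Add tax to price:
$96 + $11.52 = $107.52

$107.52


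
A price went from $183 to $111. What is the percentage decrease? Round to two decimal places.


Find the absolute change:
|111 - 183| = 72
Divide by original and multiply by 100:
72 / 183 x 100 = 39.3442...% ≈ 39.34%

39.34%


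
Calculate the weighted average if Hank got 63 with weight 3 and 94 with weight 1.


Weighted sum:
3 x 63 + 1 x 94 = 283
Total weight:
3 + 1 = 4
Weighted average:
283 / 4 = 70.75

70.75


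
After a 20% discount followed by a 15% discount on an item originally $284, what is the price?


First discount:
20% of $284 = $56.80
Price after first discount:
$284 - $56.80 = $227.20
Second discount:
15% of $227.20 = $34.08
Final price:
$227.20 - $34.08 = $193.12

$193.12


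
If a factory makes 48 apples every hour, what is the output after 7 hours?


Production rate: 48 apples per hour
Time: 7 hours
Total: 48 x 7 = 336 apples

336 apples


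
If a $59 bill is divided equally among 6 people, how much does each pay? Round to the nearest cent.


Total bill: $59
Number of people: 6
Each pays: $59 / 6 = $9.8333... ≈ $9.83

$9.83


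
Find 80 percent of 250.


Convert percentage to decimal:
80% = 0.8
Multiply:
250 x 0.8 = 200

200


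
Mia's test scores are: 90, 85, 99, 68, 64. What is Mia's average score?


Add the scores:
90 + 85 + 99 + 68 + 64 = 406
Divide by the number of tests:
406 / 5 = 81.2

81.2


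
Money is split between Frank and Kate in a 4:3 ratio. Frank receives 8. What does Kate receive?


Find the multiplier:
8 / 4 = 2
Apply to Kate's share:
3 x 2 = 6

6


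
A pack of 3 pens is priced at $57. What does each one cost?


Total cost: $57
Number of items: 3
Unit price: $57 / 3 = $19

$19


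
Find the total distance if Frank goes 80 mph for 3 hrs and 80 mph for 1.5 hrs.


Leg 1 distance:
80 x 3 = 240 miles
Leg 2 distance:
80 x 1.5 = 120 miles
Total distance:
240 + 120 = 360 miles

360 miles


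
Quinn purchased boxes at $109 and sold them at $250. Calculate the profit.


Selling price = $250
Cost price = $109
Profit = selling price - cost price:
Profit = $250 - $109 = $141

$141


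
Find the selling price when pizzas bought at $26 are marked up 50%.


Calculate the markup amount:
50% of $26 = $13
Add to cost:
$26 + $13 = $39

$39


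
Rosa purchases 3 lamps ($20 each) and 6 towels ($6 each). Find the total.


Cost of lamps:
3 x $20 = $60
Cost of towels:
6 x $6 = $36
Add both:
$60 + $36 = $96

$96


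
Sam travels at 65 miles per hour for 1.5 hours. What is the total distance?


Use the formula: distance = speed x time
Speed = 65 mph, Time = 1.5 hours
65 x 1.5 = 97.5 miles

97.5 miles


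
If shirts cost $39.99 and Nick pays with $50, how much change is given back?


Start with the amount paid:
$50
Subtract the price:
$50 - $39.99 = $10.01

$10.01


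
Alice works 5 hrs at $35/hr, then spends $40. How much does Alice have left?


Calculate earnings:
5 x $35 = $175
Subtract spending:
$175 - $40 = $135

$135


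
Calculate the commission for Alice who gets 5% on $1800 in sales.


Convert rate to decimal:
5% = 0.05
Multiply by sales:
$1800 x 0.05 = $90

$90


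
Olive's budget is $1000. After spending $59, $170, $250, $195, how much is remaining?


Add up expenses:
$59 + $170 + $250 + $195 = $674
Subtract from budget:
$1000 - $674 = $326

$326


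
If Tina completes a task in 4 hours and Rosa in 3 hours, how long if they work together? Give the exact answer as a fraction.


Tina's rate: 1/4 of the job per hour
Rosa's rate: 1/3 of the job per hour
Combined rate: 1/4 + 1/3 = 7/12 per hour
Time = 1 / (7/12) = 12/7 hours (≈ 1.71 hours)

12/7 hours


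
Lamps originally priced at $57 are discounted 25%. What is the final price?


Calculate the discount amount:
25% of $57 = $14.25
Subtract from original:
$57 - $14.25 = $42.75

$42.75


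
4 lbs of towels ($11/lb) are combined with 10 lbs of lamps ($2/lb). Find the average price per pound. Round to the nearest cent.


Cost of towels:
4 x $11 = $44
Cost of lamps:
10 x $2 = $20
Total cost: $44 + $20 = $64
Total weight: 14 lbs
Average: $64 / 14 = $4.5714... ≈ $4.57/lb

$4.57/lb


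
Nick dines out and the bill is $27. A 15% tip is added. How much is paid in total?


Calculate the tip:
15% of $27 = $4.05
Add tip to meal cost:
$27 + $4.05 = $31.05

$31.05


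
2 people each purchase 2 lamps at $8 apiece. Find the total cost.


Cost per person:
2 x $8 = $16
Group total:
2 x $16 = $32

$32


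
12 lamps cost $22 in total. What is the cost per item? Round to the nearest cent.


Total cost: $22
Number of items: 12
Unit price: $22 / 12 = $1.8333... ≈ $1.83

$1.83


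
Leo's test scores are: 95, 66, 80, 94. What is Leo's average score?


Add the scores:
95 + 66 + 80 + 94 = 335
Divide by the number of tests:
335 / 4 = 83.75

83.75


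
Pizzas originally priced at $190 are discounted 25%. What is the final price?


Calculate the discount amount:
25% of $190 = $47.50
Subtract from original:
$190 - $47.50 = $142.50

$142.50


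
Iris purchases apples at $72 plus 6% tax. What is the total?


Calculate the tax:
6% of $72 = $4.32
Add tax to price:
$72 + $4.32 = $76.32

$76.32


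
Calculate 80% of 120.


Convert percentage to decimal:
80% = 0.8
Multiply:
120 x 0.8 = 96

96


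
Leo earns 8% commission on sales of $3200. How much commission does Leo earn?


Convert rate to decimal:
8% = 0.08
Multiply by sales:
$3200 x 0.08 = $256

$256


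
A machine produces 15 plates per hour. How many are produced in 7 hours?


Production rate: 15 plates per hour
Time: 7 hours
Total: 15 x 7 = 105 plates

105 plates


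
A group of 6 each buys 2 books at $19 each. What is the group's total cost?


Cost per person:
2 x $19 = $38
Group total:
6 x $38 = $228

$228


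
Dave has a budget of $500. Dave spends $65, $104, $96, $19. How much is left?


Add up expenses:
$65 + $104 + $96 + $19 = $284
Subtract from budget:
$500 - $284 = $216

$216


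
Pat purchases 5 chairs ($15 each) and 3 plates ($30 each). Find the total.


Cost of chairs:
5 x $15 = $75
Cost of plates:
3 x $30 = $90
Add both:
$75 + $90 = $165

$165


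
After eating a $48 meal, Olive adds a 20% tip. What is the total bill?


Calculate the tip:
20% of $48 = $9.60
Add tip to meal cost:
$48 + $9.60 = $57.60

$57.60


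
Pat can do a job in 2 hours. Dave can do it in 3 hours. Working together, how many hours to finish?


Pat's rate: 1/2 of the job per hour
Dave's rate: 1/3 of the job per hour
Combined rate: 1/2 + 1/3 = 5/6 per hour
Time = 1 / (5/6) = 6/5 = 1.2 hours

1.2 hours


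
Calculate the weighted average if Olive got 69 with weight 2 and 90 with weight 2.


Weighted sum:
2 x 69 + 2 x 90 = 318
Total weight:
2 + 2 = 4
Weighted average:
318 / 4 = 79.5

79.5


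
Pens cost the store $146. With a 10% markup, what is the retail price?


Calculate the markup amount:
10% of $146 = $14.60
Add to cost:
$146 + $14.60 = $160.60

$160.60


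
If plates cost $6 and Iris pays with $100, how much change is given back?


Start with the amount paid:
$100
Subtract the price:
$100 - $6 = $94

$94


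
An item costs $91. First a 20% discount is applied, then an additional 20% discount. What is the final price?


First discount:
20% of $91 = $18.20
Price after first discount:
$91 - $18.20 = $72.80
Second discount:
20% of $72.80 = $14.56
Final price:
$72.80 - $14.56 = $58.24

$58.24


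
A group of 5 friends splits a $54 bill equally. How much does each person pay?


Total bill: $54
Number of people: 5
Each pays: $54 / 5 = $10.80

$10.80


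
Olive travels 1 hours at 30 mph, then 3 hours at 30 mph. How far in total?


Leg 1 distance:
30 x 1 = 30 miles
Leg 2 distance:
30 x 3 = 90 miles
Total distance:
30 + 90 = 120 miles

120 miles


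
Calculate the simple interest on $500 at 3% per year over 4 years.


Use the formula I = P x R x T / 100
P x R x T = 500 x 3 x 4 = 6000
I = 6000 / 100 = $60

$60
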